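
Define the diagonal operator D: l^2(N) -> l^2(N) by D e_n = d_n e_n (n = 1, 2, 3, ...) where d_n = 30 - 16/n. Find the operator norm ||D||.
||D|| = 30

For a diagonal operator on l^2 with entries d_n, ||D|| = sup_n |d_n|. Here d_1 = 14, d_2 = 22, ..., and d_n = 30 - 16/n increases monotonically toward 30. All terms lie in [14, 30), so |d_n| = d_n and the supremum is the limit 30, which is not attained by any individual d_n. Hence ||D|| = 30.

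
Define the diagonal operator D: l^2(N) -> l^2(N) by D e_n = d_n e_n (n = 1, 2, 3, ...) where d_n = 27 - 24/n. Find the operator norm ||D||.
||D|| = 27

For a diagonal operator on l^2 with entries d_n, ||D|| = sup_n |d_n|. Here d_1 = 3, d_2 = 15, ..., and d_n = 27 - 24/n increases monotonically toward 27. All terms lie in [3, 27), so |d_n| = d_n and the supremum is the limit 27, which is not attained by any individual d_n. Hence ||D|| = 27.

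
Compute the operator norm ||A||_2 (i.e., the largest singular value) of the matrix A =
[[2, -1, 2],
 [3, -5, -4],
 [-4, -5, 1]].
||A||_2 ≈ 7.4788 (= sqrt(largest eigenvalue of A^T A))

||A||_2 = sigma_max(A) = sqrt(lambda_max(A^T A)). Form the symmetric matrix M = A^T A =
[[29, 3, -12],
 [3, 51, 13],
 [-12, 13, 21]].
Its characteristic polynomial (trace, sum of principal 2x2 minors, determinant of M give the coefficients) is
  p(λ) = det(λ I - M) = λ^3 - 101λ^2 + 2837λ - 17689.
No integer candidate from the rational root theorem (±divisors of 17689) is a root, so the roots are irrational. The cubic discriminant is Δ = 653948208 > 0, so there are three distinct real roots. p(8) = -945 and p(9) = 392 have opposite signs, so a root lies in (8, 9); Newton's method refines it to λ ≈ 8.6949. p(36) = 203 and p(37) = -336 have opposite signs, so a root lies in (36, 37); Newton's method refines it to λ ≈ 36.373. p(55) = -804 and p(56) = 63 have opposite signs, so a root lies in (55, 56); Newton's method refines it to λ ≈ 55.9321. Check (Vieta): the three roots sum to 101, matching tr M = 101.
So the eigenvalues of A^T A are ≈ 8.6949, 36.373, 55.9321 (all ≥ 0, as they must be for A^T A). The largest is λ_max ≈ 55.9321, hence ||A||_2 = sqrt(λ_max) ≈ 7.4788.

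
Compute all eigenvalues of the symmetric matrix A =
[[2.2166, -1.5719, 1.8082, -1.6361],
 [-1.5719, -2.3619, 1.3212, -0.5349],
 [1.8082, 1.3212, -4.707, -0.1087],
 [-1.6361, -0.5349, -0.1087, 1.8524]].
sigma(A) ≈ {-6, -2, 1, 4}

A is real symmetric, so its spectrum consists of real eigenvalues. Expanding the characteristic polynomial of the displayed matrix gives
  det(λ I - A) = p(λ) = λ^4 + (3)λ^3 + (-24)λ^2 + (-28)λ + (48.0024).
Solving p(λ) = 0 yields eigenvalues ≈ -6, -2, 1, 4. (A is shown rounded to 4 decimals, so these recover the underlying integer eigenvalues to within that precision.)
Verification: the trace of A = -3 equals the sum of eigenvalues -3, and det(A) ≈ 48.0024 matches the eigenvalue product 48.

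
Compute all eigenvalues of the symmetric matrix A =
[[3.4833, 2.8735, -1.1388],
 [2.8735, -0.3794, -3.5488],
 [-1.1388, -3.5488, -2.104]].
sigma(A) ≈ {-5, 0, 6}

A is real symmetric, so its spectrum consists of real eigenvalues. Expanding the characteristic polynomial of the displayed matrix gives
  det(λ I - A) = p(λ) = λ^3 + (-1)λ^2 + (-30)λ + (-0.0025).
Solving p(λ) = 0 yields eigenvalues ≈ -5, 0, 6. (A is shown rounded to 4 decimals, so these recover the underlying integer eigenvalues to within that precision.)
Verification: the trace of A = 1 equals the sum of eigenvalues 1, and det(A) ≈ 0.0025 matches the eigenvalue product 0.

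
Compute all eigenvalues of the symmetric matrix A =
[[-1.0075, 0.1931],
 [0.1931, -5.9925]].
sigma(A) ≈ {-6, -1}

A is real symmetric, so its spectrum consists of real eigenvalues. Expanding the characteristic polynomial of the displayed matrix gives
  det(λ I - A) = p(λ) = λ^2 + (7)λ + (6).
Solving p(λ) = 0 yields eigenvalues ≈ -6, -1. (A is shown rounded to 4 decimals, so these recover the underlying integer eigenvalues to within that precision.)
Verification: the trace of A = -7 equals the sum of eigenvalues -7, and det(A) ≈ 6.0002 matches the eigenvalue product 6.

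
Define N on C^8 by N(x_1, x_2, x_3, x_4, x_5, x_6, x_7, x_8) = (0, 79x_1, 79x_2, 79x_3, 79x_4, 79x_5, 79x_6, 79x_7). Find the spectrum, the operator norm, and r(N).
sigma(N) = {0}; ||N|| = 79; r(N) = 0. (N is nilpotent with N^8 = 0.)

On C^8, N is a strictly lower-triangular matrix with 79 on the subdiagonal and zeros elsewhere, so its characteristic polynomial is lambda^8 and every eigenvalue is 0: sigma(N) = {0}. For the operator norm, N e_i = 79e_{i+1} for i = 1, ..., 7 and N e_8 = 0, so the singular values of N are 79 (with multiplicity 7) and 0; hence ||N|| = 79. The spectral radius r(N) = max|lambda| = 0. Note ||N|| > r(N) — characteristic of non-normal nilpotent operators. Indeed N^8 = 0.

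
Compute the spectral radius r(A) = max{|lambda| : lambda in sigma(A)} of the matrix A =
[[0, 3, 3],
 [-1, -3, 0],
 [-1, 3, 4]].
r(A) = sqrt(24)/2 ≈ 2.4495

The eigenvalues of A are the roots of its characteristic polynomial. With M = A (coefficients from the trace, the sum of principal 2x2 minors, and det A):
  p(λ) = det(λ I - M) = λ^3 - λ^2 - 6λ + 6.
By the rational root theorem any rational root is an integer divisor of 6. Testing λ = 1: p(1) = 1 - 1 - 6 + 6 = 0, so λ = 1 is a root. Dividing out (λ - 1) leaves p(λ) = (λ - 1)(λ^2 - 6). For λ^2 - 6 the discriminant is 24. It is nonnegative but not a perfect square, so the roots are real and irrational: λ = ± sqrt(24)/2 ≈ 2.4495, -2.4495.
Thus the eigenvalues (to 4 decimals) are 2.4495 (modulus 2.4495); -2.4495 (modulus 2.4495); 1 (modulus 1). The spectral radius is the largest modulus: r(A) = sqrt(24)/2 ≈ 2.4495. (Cross-check: r(A) ≤ ||A||_2 ≈ 6.8697; equality holds whenever A is normal, though it can also hold for some non-normal A.)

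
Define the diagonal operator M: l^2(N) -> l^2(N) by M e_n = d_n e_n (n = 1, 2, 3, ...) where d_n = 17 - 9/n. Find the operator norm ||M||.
||M|| = 17

For a diagonal operator on l^2 with entries d_n, ||M|| = sup_n |d_n|. Here d_1 = 8, d_2 = 25/2, ..., and d_n = 17 - 9/n increases monotonically toward 17. All terms lie in [8, 17), so |d_n| = d_n and the supremum is the limit 17, which is not attained by any individual d_n. Hence ||M|| = 17.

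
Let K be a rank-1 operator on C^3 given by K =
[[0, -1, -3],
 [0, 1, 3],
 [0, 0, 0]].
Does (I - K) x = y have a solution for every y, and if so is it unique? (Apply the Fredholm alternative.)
(I - K) is singular (det(I - K) = 0, i.e. 1 ∈ sigma(K)). (I - K) x = y is solvable iff y ⊥ ker((I - K)^*) = span{(0, 1, 3)}, i.e. iff y_2 + 3y_3 = 0. When solvable, the solutions are x = y + c·(-1, 1, 0), c arbitrary (ker(I - K) = span{(-1, 1, 0)}, dimension 1).

K has rank 1, so it is an outer product K = u v^T: every row of K is a multiple of one row vector. Reading off the entries, u = (-1, 1, 0) and v = (0, 1, 3) (row i of K equals u_i·v^T). A rank-one matrix u v^T satisfies K u = u (v·u) and kills the (2)-dimensional subspace v^⊥, so its characteristic polynomial is lambda^2 (lambda - v·u) with v·u = tr K = 1. Hence the eigenvalues of I - K are 1 (multiplicity 2) and 1 - (1) = 0, so det(I - K) = 0. (Direct check: I - K =
[[1, 1, 3],
 [0, 0, -3],
 [0, 0, 1]]
has determinant 0.) So 1 is an eigenvalue of K and (I - K) is not invertible. The finite-dimensional Fredholm alternative says: either (I - K) is invertible, or ker(I - K) ≠ {0} and then range(I - K) = ker((I - K)^*)^⊥, with dim ker(I - K) = dim ker((I - K)^*). We are in the second case, so we need both kernels. Kernel of I - K: (I - K) u = u - u (v·u) = u - u = 0, so ker(I - K) = span{u} = span{(-1, 1, 0)} (it is exactly 1-dimensional because rank(I - K) = 2). Kernel of the adjoint: K is real, so (I - K)^* = I - K^T = I - v u^T, and (I - v u^T) v = v - v (u·v) = 0; hence ker((I - K)^*) = span{v} = span{(0, 1, 3)}. Therefore (I - K) x = y is solvable iff <y, v> = 0, i.e. iff y_2 + 3y_3 = 0. When this holds, K y = u (v·y) = 0, so (I - K) y = y and x = y is a particular solution; the full solution set is the line x = y + c·u = y + c·(-1, 1, 0), c ∈ C.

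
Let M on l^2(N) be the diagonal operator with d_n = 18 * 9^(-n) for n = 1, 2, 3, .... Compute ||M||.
||M|| = 2 (attained at n = 1)

For M diagonal, ||M|| = sup_n |d_n|. The sequence d_n = 18 * 9^(-n) is positive and strictly decreasing (ratio 9^(-1) < 1), so the supremum is d_1 = 18/9 = 2. Hence ||M|| = 2.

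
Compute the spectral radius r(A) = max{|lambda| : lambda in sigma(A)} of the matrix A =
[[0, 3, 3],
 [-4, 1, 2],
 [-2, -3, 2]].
r(A) ≈ 4.927

The eigenvalues of A are the roots of its characteristic polynomial. With M = A (coefficients from the trace, the sum of principal 2x2 minors, and det A):
  p(λ) = det(λ I - M) = λ^3 - 3λ^2 + 26λ - 54.
No integer candidate from the rational root theorem (±divisors of 54) is a root, so the roots are irrational. The cubic discriminant is Δ = -72968 < 0, so there is one real root and a complex-conjugate pair. p(2) = -6 and p(3) = 24 have opposite signs, so a root lies in (2, 3); Newton's method refines it to λ ≈ 2.2245. Dividing out (λ - (2.2245)) leaves approximately λ^2 - 0.7755λ + 24.2749. For λ^2 - 0.7755λ + 24.2749 the discriminant is -96.4983. It is negative, so the remaining roots are the complex-conjugate pair λ ≈ 0.3877 ± 4.9117i. Their product equals the constant term, so |λ|^2 ≈ 24.2749 and |λ| ≈ 4.927.
Thus the eigenvalues (to 4 decimals) are 2.2245 (modulus 2.2245); 0.3877 ± 4.9117i (modulus 4.927). The spectral radius is the largest modulus: r(A) ≈ 4.927. (Cross-check: r(A) ≤ ||A||_2 ≈ 5.5584; equality holds whenever A is normal, though it can also hold for some non-normal A.)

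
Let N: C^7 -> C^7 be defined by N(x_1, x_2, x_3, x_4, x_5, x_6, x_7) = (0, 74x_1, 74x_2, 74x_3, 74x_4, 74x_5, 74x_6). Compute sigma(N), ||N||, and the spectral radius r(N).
sigma(N) = {0}; ||N|| = 74; r(N) = 0. (N is nilpotent with N^7 = 0.)

On C^7, N is a strictly lower-triangular matrix with 74 on the subdiagonal and zeros elsewhere, so its characteristic polynomial is lambda^7 and every eigenvalue is 0: sigma(N) = {0}. For the operator norm, N e_i = 74e_{i+1} for i = 1, ..., 6 and N e_7 = 0, so the singular values of N are 74 (with multiplicity 6) and 0; hence ||N|| = 74. The spectral radius r(N) = max|lambda| = 0. Note ||N|| > r(N) — characteristic of non-normal nilpotent operators. Indeed N^7 = 0.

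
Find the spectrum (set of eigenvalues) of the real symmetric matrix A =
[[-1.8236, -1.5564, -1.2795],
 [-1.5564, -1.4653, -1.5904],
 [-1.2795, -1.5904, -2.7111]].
sigma(A) ≈ {-5, -1, 0}

A is real symmetric, so its spectrum consists of real eigenvalues. Expanding the characteristic polynomial of the displayed matrix gives
  det(λ I - A) = p(λ) = λ^3 + (6)λ^2 + (5)λ + (0).
Solving p(λ) = 0 yields eigenvalues ≈ -5, -1, 0. (A is shown rounded to 4 decimals, so these recover the underlying integer eigenvalues to within that precision.)
Verification: the trace of A = -6 equals the sum of eigenvalues -6, and det(A) ≈ 0.0001 matches the eigenvalue product 0.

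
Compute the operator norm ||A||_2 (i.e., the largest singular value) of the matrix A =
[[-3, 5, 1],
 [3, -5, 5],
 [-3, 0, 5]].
||A||_2 ≈ 8.8981 (= sqrt(largest eigenvalue of A^T A))

||A||_2 = sigma_max(A) = sqrt(lambda_max(A^T A)). Form the symmetric matrix M = A^T A =
[[27, -30, -3],
 [-30, 50, -20],
 [-3, -20, 51]].
Its characteristic polynomial (trace, sum of principal 2x2 minors, determinant of M give the coefficients) is
  p(λ) = det(λ I - M) = λ^3 - 128λ^2 + 3968λ - 8100.
No integer candidate from the rational root theorem (±divisors of 8100) is a root, so the roots are irrational. The cubic discriminant is Δ = 12394660688 > 0, so there are three distinct real roots. p(2) = -668 and p(3) = 2679 have opposite signs, so a root lies in (2, 3); Newton's method refines it to λ ≈ 2.1939. p(46) = 916 and p(47) = -533 have opposite signs, so a root lies in (46, 47); Newton's method refines it to λ ≈ 46.6303. p(79) = -437 and p(80) = 2140 have opposite signs, so a root lies in (79, 80); Newton's method refines it to λ ≈ 79.1758. Check (Vieta): the three roots sum to 128, matching tr M = 128.
So the eigenvalues of A^T A are ≈ 2.1939, 46.6303, 79.1758 (all ≥ 0, as they must be for A^T A). The largest is λ_max ≈ 79.1758, hence ||A||_2 = sqrt(λ_max) ≈ 8.8981.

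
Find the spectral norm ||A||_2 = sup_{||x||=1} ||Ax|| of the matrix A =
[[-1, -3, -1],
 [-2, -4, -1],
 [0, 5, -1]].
||A||_2 ≈ 7.2584 (= sqrt(largest eigenvalue of A^T A))

||A||_2 = sigma_max(A) = sqrt(lambda_max(A^T A)). Form the symmetric matrix M = A^T A =
[[5, 11, 3],
 [11, 50, 2],
 [3, 2, 3]].
Its characteristic polynomial (trace, sum of principal 2x2 minors, determinant of M give the coefficients) is
  p(λ) = det(λ I - M) = λ^3 - 58λ^2 + 281λ - 49.
No integer candidate from the rational root theorem (±divisors of 49) is a root, so the roots are irrational. The cubic discriminant is Δ = 152940697 > 0, so there are three distinct real roots. p(0) = -49 and p(1) = 175 have opposite signs, so a root lies in (0, 1); Newton's method refines it to λ ≈ 0.1811. p(5) = 31 and p(6) = -235 have opposite signs, so a root lies in (5, 6); Newton's method refines it to λ ≈ 5.1349. p(52) = -1661 and p(53) = 799 have opposite signs, so a root lies in (52, 53); Newton's method refines it to λ ≈ 52.684. Check (Vieta): the three roots sum to 58, matching tr M = 58.
So the eigenvalues of A^T A are ≈ 0.1811, 5.1349, 52.684 (all ≥ 0, as they must be for A^T A). The largest is λ_max ≈ 52.684, hence ||A||_2 = sqrt(λ_max) ≈ 7.2584.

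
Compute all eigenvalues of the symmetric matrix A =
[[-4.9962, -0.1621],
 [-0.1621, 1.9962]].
sigma(A) ≈ {-5, 2}

A is real symmetric, so its spectrum consists of real eigenvalues. Expanding the characteristic polynomial of the displayed matrix gives
  det(λ I - A) = p(λ) = λ^2 + (3)λ + (-10).
Solving p(λ) = 0 yields eigenvalues ≈ -5, 2. (A is shown rounded to 4 decimals, so these recover the underlying integer eigenvalues to within that precision.)
Verification: the trace of A = -3 equals the sum of eigenvalues -3, and det(A) ≈ -9.9997 matches the eigenvalue product -10.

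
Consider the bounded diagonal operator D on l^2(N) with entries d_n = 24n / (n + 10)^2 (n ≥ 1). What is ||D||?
||D|| = 3/5 (attained at n = 10)

For D diagonal, ||D|| = sup_n |d_n|. Treat f(x) = 24x / (x + 10)^2 for real x > 0. By the quotient rule, f'(x) = 24(10 - x)/(x + 10)^3, which is positive for x < 10 and negative for x > 10. So f has a unique maximum at x = 10, and since 10 is a positive integer, the supremum over n ≥ 1 is attained at n = 10: d_10 = 24·10/(10 + 10)^2 = 24·10/400 = 3/5. Hence ||D|| = 3/5.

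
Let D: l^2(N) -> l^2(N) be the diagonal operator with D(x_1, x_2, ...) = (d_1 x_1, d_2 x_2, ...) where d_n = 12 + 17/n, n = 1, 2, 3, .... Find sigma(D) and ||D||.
sigma(D) = {12 + 17/n : n ≥ 1} ∪ {12}; ||D|| = 29

A bounded diagonal operator on l^2 with diagonal entries d_n has spectrum equal to the closure of {d_n : n ≥ 1}: every d_n is an eigenvalue (with eigenvector e_n), so {d_n} ⊂ sigma(D); the spectrum is closed, so its closure is too; and for lambda not in the closure, (D - lambda I) has bounded inverse (the diagonal entries 1/(d_n - lambda) are bounded). For our sequence d_n = 12 + 17/n, n = 1, 2, 3, ...:
  - {d_n} = {12 + 17/n : n ≥ 1}; the only limit point is 12
  - closure = {12 + 17/n : n ≥ 1} ∪ {12}
For the norm: a diagonal operator has ||D|| = sup_n |d_n|. Here d_n = 12 + 17/n is positive and decreasing, so sup_n |d_n| = d_1 = 12 + 17 = 29. So ||D|| = 29.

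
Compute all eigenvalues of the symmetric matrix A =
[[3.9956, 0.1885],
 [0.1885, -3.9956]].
sigma(A) ≈ {-4, 4}

A is real symmetric, so its spectrum consists of real eigenvalues. Expanding the characteristic polynomial of the displayed matrix gives
  det(λ I - A) = p(λ) = λ^2 + (0)λ + (-16).
Solving p(λ) = 0 yields eigenvalues ≈ -4, 4. (A is shown rounded to 4 decimals, so these recover the underlying integer eigenvalues to within that precision.)
Verification: the trace of A = 0 equals the sum of eigenvalues 0, and det(A) ≈ -16.0004 matches the eigenvalue product -16.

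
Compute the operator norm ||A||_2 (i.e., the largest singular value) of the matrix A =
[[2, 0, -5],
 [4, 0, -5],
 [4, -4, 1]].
||A||_2 ≈ 8.4479 (= sqrt(largest eigenvalue of A^T A))

||A||_2 = sigma_max(A) = sqrt(lambda_max(A^T A)). Form the symmetric matrix M = A^T A =
[[36, -16, -26],
 [-16, 16, -4],
 [-26, -4, 51]].
Its characteristic polynomial (trace, sum of principal 2x2 minors, determinant of M give the coefficients) is
  p(λ) = det(λ I - M) = λ^3 - 103λ^2 + 2280λ - 1600.
No integer candidate from the rational root theorem (±divisors of 1600) is a root, so the roots are irrational. The cubic discriminant is Δ = 7441236800 > 0, so there are three distinct real roots. p(0) = -1600 and p(1) = 578 have opposite signs, so a root lies in (0, 1); Newton's method refines it to λ ≈ 0.7254. p(30) = 1100 and p(31) = -112 have opposite signs, so a root lies in (30, 31); Newton's method refines it to λ ≈ 30.9084. p(71) = -1032 and p(72) = 1856 have opposite signs, so a root lies in (71, 72); Newton's method refines it to λ ≈ 71.3663. Check (Vieta): the three roots sum to 103, matching tr M = 103.
So the eigenvalues of A^T A are ≈ 0.7254, 30.9084, 71.3663 (all ≥ 0, as they must be for A^T A). The largest is λ_max ≈ 71.3663, hence ||A||_2 = sqrt(λ_max) ≈ 8.4479.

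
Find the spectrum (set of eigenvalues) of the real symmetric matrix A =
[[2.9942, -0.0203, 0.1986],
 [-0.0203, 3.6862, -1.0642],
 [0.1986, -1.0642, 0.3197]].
sigma(A) ≈ {0, 3, 4}

A is real symmetric, so its spectrum consists of real eigenvalues. Expanding the characteristic polynomial of the displayed matrix gives
  det(λ I - A) = p(λ) = λ^3 + (-7)λ^2 + (12)λ + (0).
Solving p(λ) = 0 yields eigenvalues ≈ 0, 3, 4. (A is shown rounded to 4 decimals, so these recover the underlying integer eigenvalues to within that precision.)
Verification: the trace of A = 7 equals the sum of eigenvalues 7, and det(A) ≈ 0.0007 matches the eigenvalue product 0.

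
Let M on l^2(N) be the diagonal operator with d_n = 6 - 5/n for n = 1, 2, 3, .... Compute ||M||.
||M|| = 6

For a diagonal operator on l^2 with entries d_n, ||M|| = sup_n |d_n|. Here d_1 = 1, d_2 = 7/2, ..., and d_n = 6 - 5/n increases monotonically toward 6. All terms lie in [1, 6), so |d_n| = d_n and the supremum is the limit 6, which is not attained by any individual d_n. Hence ||M|| = 6.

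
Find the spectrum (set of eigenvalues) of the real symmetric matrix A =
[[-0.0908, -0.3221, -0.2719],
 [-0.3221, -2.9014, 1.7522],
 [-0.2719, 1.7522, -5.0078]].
sigma(A) ≈ {-6, -2, 0}

A is real symmetric, so its spectrum consists of real eigenvalues. Expanding the characteristic polynomial of the displayed matrix gives
  det(λ I - A) = p(λ) = λ^3 + (8)λ^2 + (12)λ + (0).
Solving p(λ) = 0 yields eigenvalues ≈ -6, -2, 0. (A is shown rounded to 4 decimals, so these recover the underlying integer eigenvalues to within that precision.)
Verification: the trace of A = -8 equals the sum of eigenvalues -8, and det(A) ≈ 0.0004 matches the eigenvalue product 0.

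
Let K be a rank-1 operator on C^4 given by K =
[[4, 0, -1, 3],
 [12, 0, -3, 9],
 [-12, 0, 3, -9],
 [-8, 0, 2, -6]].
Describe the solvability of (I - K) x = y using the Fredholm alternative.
(I - K) is singular (det(I - K) = 0, i.e. 1 ∈ sigma(K)). (I - K) x = y is solvable iff y ⊥ ker((I - K)^*) = span{(4, 0, -1, 3)}, i.e. iff 4y_1 - y_3 + 3y_4 = 0. When solvable, the solutions are x = y + c·(1, 3, -3, -2), c arbitrary (ker(I - K) = span{(1, 3, -3, -2)}, dimension 1).

K has rank 1, so it is an outer product K = u v^T: every row of K is a multiple of one row vector. Reading off the entries, u = (1, 3, -3, -2) and v = (4, 0, -1, 3) (row i of K equals u_i·v^T). A rank-one matrix u v^T satisfies K u = u (v·u) and kills the (3)-dimensional subspace v^⊥, so its characteristic polynomial is lambda^3 (lambda - v·u) with v·u = tr K = 1. Hence the eigenvalues of I - K are 1 (multiplicity 3) and 1 - (1) = 0, so det(I - K) = 0. (Direct check: I - K =
[[-3, 0, 1, -3],
 [-12, 1, 3, -9],
 [12, 0, -2, 9],
 [8, 0, -2, 7]]
has determinant 0.) So 1 is an eigenvalue of K and (I - K) is not invertible. The finite-dimensional Fredholm alternative says: either (I - K) is invertible, or ker(I - K) ≠ {0} and then range(I - K) = ker((I - K)^*)^⊥, with dim ker(I - K) = dim ker((I - K)^*). We are in the second case, so we need both kernels. Kernel of I - K: (I - K) u = u - u (v·u) = u - u = 0, so ker(I - K) = span{u} = span{(1, 3, -3, -2)} (it is exactly 1-dimensional because rank(I - K) = 3). Kernel of the adjoint: K is real, so (I - K)^* = I - K^T = I - v u^T, and (I - v u^T) v = v - v (u·v) = 0; hence ker((I - K)^*) = span{v} = span{(4, 0, -1, 3)}. Therefore (I - K) x = y is solvable iff <y, v> = 0, i.e. iff 4y_1 - y_3 + 3y_4 = 0. When this holds, K y = u (v·y) = 0, so (I - K) y = y and x = y is a particular solution; the full solution set is the line x = y + c·u = y + c·(1, 3, -3, -2), c ∈ C.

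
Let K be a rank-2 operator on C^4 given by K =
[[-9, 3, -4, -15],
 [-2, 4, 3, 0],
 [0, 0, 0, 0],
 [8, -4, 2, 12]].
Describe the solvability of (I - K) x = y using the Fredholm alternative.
(I - K) is invertible (det(I - K) = 24 ≠ 0), so for every y in C^4 the equation (I - K) x = y has a unique solution.

K has rank 2 and factors as K = U V^T = u1 v1^T + u2 v2^T with u1 = (2, 1, 0, -2), v1 = (-3, 3, 1, -3), u2 = (-3, 1, 0, 2), v2 = (1, 1, 2, 3) (multiplying out reproduces the displayed K). The nonzero eigenvalues of U V^T coincide with those of the 2 x 2 matrix G = V^T U = [[v1·u1, v1·u2], [v2·u1, v2·u2]] = [[3, 6], [-3, 4]], and by the Sylvester determinant identity det(I_4 - U V^T) = det(I_2 - V^T U) = det([[-2, -6], [3, -3]]) = (-2)(-3) - (-6)(3) = 24. (Direct check: I - K =
[[10, -3, 4, 15],
 [2, -3, -3, 0],
 [0, 0, 1, 0],
 [-8, 4, -2, -11]]
has determinant 24.) The finite-dimensional Fredholm alternative says: either (I - K) is invertible, or ker(I - K) ≠ {0} and then range(I - K) = ker((I - K)^*)^⊥, with dim ker(I - K) = dim ker((I - K)^*). Since det(I - K) ≠ 0, 1 is not an eigenvalue of K and ker(I - K) = {0}, so we are in the first case: for every y there is a unique x = (I - K)^(-1) y. (Explicitly, by the Woodbury identity, (I - U V^T)^(-1) = I + U (I_2 - G)^(-1) V^T.)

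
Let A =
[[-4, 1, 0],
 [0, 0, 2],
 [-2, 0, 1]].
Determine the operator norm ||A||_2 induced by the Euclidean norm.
||A||_2 ≈ 4.5877 (= sqrt(largest eigenvalue of A^T A))

||A||_2 = sigma_max(A) = sqrt(lambda_max(A^T A)). Form the symmetric matrix M = A^T A =
[[20, -4, -2],
 [-4, 1, 0],
 [-2, 0, 5]].
Its characteristic polynomial (trace, sum of principal 2x2 minors, determinant of M give the coefficients) is
  p(λ) = det(λ I - M) = λ^3 - 26λ^2 + 105λ - 16.
No integer candidate from the rational root theorem (±divisors of 16) is a root, so the roots are irrational. The cubic discriminant is Δ = 2476864 > 0, so there are three distinct real roots. p(0) = -16 and p(1) = 64 have opposite signs, so a root lies in (0, 1); Newton's method refines it to λ ≈ 0.1586. p(4) = 52 and p(5) = -16 have opposite signs, so a root lies in (4, 5); Newton's method refines it to λ ≈ 4.7941. p(21) = -16 and p(22) = 358 have opposite signs, so a root lies in (21, 22); Newton's method refines it to λ ≈ 21.0474. Check (Vieta): the three roots sum to 26, matching tr M = 26.
So the eigenvalues of A^T A are ≈ 0.1586, 4.7941, 21.0474 (all ≥ 0, as they must be for A^T A). The largest is λ_max ≈ 21.0474, hence ||A||_2 = sqrt(λ_max) ≈ 4.5877.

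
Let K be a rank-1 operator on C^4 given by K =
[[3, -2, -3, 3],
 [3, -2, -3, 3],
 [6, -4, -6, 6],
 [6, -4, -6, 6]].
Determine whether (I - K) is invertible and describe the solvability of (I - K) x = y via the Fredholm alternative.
(I - K) is singular (det(I - K) = 0, i.e. 1 ∈ sigma(K)). (I - K) x = y is solvable iff y ⊥ ker((I - K)^*) = span{(3, -2, -3, 3)}, i.e. iff 3y_1 - 2y_2 - 3y_3 + 3y_4 = 0. When solvable, the solutions are x = y + c·(1, 1, 2, 2), c arbitrary (ker(I - K) = span{(1, 1, 2, 2)}, dimension 1).

K has rank 1, so it is an outer product K = u v^T: every row of K is a multiple of one row vector. Reading off the entries, u = (1, 1, 2, 2) and v = (3, -2, -3, 3) (row i of K equals u_i·v^T). A rank-one matrix u v^T satisfies K u = u (v·u) and kills the (3)-dimensional subspace v^⊥, so its characteristic polynomial is lambda^3 (lambda - v·u) with v·u = tr K = 1. Hence the eigenvalues of I - K are 1 (multiplicity 3) and 1 - (1) = 0, so det(I - K) = 0. (Direct check: I - K =
[[-2, 2, 3, -3],
 [-3, 3, 3, -3],
 [-6, 4, 7, -6],
 [-6, 4, 6, -5]]
has determinant 0.) So 1 is an eigenvalue of K and (I - K) is not invertible. The finite-dimensional Fredholm alternative says: either (I - K) is invertible, or ker(I - K) ≠ {0} and then range(I - K) = ker((I - K)^*)^⊥, with dim ker(I - K) = dim ker((I - K)^*). We are in the second case, so we need both kernels. Kernel of I - K: (I - K) u = u - u (v·u) = u - u = 0, so ker(I - K) = span{u} = span{(1, 1, 2, 2)} (it is exactly 1-dimensional because rank(I - K) = 3). Kernel of the adjoint: K is real, so (I - K)^* = I - K^T = I - v u^T, and (I - v u^T) v = v - v (u·v) = 0; hence ker((I - K)^*) = span{v} = span{(3, -2, -3, 3)}. Therefore (I - K) x = y is solvable iff <y, v> = 0, i.e. iff 3y_1 - 2y_2 - 3y_3 + 3y_4 = 0. When this holds, K y = u (v·y) = 0, so (I - K) y = y and x = y is a particular solution; the full solution set is the line x = y + c·u = y + c·(1, 1, 2, 2), c ∈ C.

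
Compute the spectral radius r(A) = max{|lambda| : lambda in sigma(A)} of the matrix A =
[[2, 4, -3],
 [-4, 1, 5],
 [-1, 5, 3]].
r(A) ≈ 6.9838

The eigenvalues of A are the roots of its characteristic polynomial. With M = A (coefficients from the trace, the sum of principal 2x2 minors, and det A):
  p(λ) = det(λ I - M) = λ^3 - 6λ^2 - λ - 41.
No integer candidate from the rational root theorem (±divisors of 41) is a root, so the roots are irrational. The cubic discriminant is Δ = -85199 < 0, so there is one real root and a complex-conjugate pair. p(6) = -47 and p(7) = 1 have opposite signs, so a root lies in (6, 7); Newton's method refines it to λ ≈ 6.9838. Dividing out (λ - (6.9838)) leaves approximately λ^2 + 0.9838λ + 5.8707. For λ^2 + 0.9838λ + 5.8707 the discriminant is -22.515. It is negative, so the remaining roots are the complex-conjugate pair λ ≈ -0.4919 ± 2.3725i. Their product equals the constant term, so |λ|^2 ≈ 5.8707 and |λ| ≈ 2.423.
Thus the eigenvalues (to 4 decimals) are 6.9838 (modulus 6.9838); -0.4919 ± 2.3725i (modulus 2.423). The spectral radius is the largest modulus: r(A) ≈ 6.9838. (Cross-check: r(A) ≤ ||A||_2 ≈ 8.077; equality holds whenever A is normal, though it can also hold for some non-normal A.)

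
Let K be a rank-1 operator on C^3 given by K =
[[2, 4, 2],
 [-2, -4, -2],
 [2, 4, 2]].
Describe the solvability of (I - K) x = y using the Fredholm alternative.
(I - K) is invertible (det(I - K) = 1 ≠ 0), so for every y in C^3 the equation (I - K) x = y has a unique solution.

K has rank 1, so it is an outer product K = u v^T: every row of K is a multiple of one row vector. Reading off the entries, u = (2, -2, 2) and v = (1, 2, 1) (row i of K equals u_i·v^T). A rank-one matrix u v^T satisfies K u = u (v·u) and kills the (2)-dimensional subspace v^⊥, so its characteristic polynomial is lambda^2 (lambda - v·u) with v·u = tr K = 0. Hence the eigenvalues of I - K are 1 (multiplicity 2) and 1 - (0) = 1, so det(I - K) = 1. (Direct check: I - K =
[[-1, -4, -2],
 [2, 5, 2],
 [-2, -4, -1]]
has determinant 1.) The finite-dimensional Fredholm alternative says: either (I - K) is invertible, or ker(I - K) ≠ {0} and then range(I - K) = ker((I - K)^*)^⊥, with dim ker(I - K) = dim ker((I - K)^*). Since det(I - K) ≠ 0, 1 is not an eigenvalue of K and ker(I - K) = {0}, so we are in the first case: for every y there is a unique x = (I - K)^(-1) y. Explicitly, by the Sherman–Morrison formula, (I - u v^T)^(-1) = I + u v^T/(1 - v·u), i.e. (I - K)^(-1) = I + K.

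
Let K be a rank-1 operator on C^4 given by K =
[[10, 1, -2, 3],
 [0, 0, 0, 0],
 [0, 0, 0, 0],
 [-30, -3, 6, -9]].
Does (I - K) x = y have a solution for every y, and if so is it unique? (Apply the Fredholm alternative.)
(I - K) is singular (det(I - K) = 0, i.e. 1 ∈ sigma(K)). (I - K) x = y is solvable iff y ⊥ ker((I - K)^*) = span{(10, 1, -2, 3)}, i.e. iff 10y_1 + y_2 - 2y_3 + 3y_4 = 0. When solvable, the solutions are x = y + c·(1, 0, 0, -3), c arbitrary (ker(I - K) = span{(1, 0, 0, -3)}, dimension 1).

K has rank 1, so it is an outer product K = u v^T: every row of K is a multiple of one row vector. Reading off the entries, u = (1, 0, 0, -3) and v = (10, 1, -2, 3) (row i of K equals u_i·v^T). A rank-one matrix u v^T satisfies K u = u (v·u) and kills the (3)-dimensional subspace v^⊥, so its characteristic polynomial is lambda^3 (lambda - v·u) with v·u = tr K = 1. Hence the eigenvalues of I - K are 1 (multiplicity 3) and 1 - (1) = 0, so det(I - K) = 0. (Direct check: I - K =
[[-9, -1, 2, -3],
 [0, 1, 0, 0],
 [0, 0, 1, 0],
 [30, 3, -6, 10]]
has determinant 0.) So 1 is an eigenvalue of K and (I - K) is not invertible. The finite-dimensional Fredholm alternative says: either (I - K) is invertible, or ker(I - K) ≠ {0} and then range(I - K) = ker((I - K)^*)^⊥, with dim ker(I - K) = dim ker((I - K)^*). We are in the second case, so we need both kernels. Kernel of I - K: (I - K) u = u - u (v·u) = u - u = 0, so ker(I - K) = span{u} = span{(1, 0, 0, -3)} (it is exactly 1-dimensional because rank(I - K) = 3). Kernel of the adjoint: K is real, so (I - K)^* = I - K^T = I - v u^T, and (I - v u^T) v = v - v (u·v) = 0; hence ker((I - K)^*) = span{v} = span{(10, 1, -2, 3)}. Therefore (I - K) x = y is solvable iff <y, v> = 0, i.e. iff 10y_1 + y_2 - 2y_3 + 3y_4 = 0. When this holds, K y = u (v·y) = 0, so (I - K) y = y and x = y is a particular solution; the full solution set is the line x = y + c·u = y + c·(1, 0, 0, -3), c ∈ C.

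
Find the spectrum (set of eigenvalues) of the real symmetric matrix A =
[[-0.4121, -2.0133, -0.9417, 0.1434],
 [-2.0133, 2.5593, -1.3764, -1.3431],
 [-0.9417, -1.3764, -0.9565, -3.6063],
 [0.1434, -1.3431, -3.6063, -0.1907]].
sigma(A) ≈ {-5, -1, 3, 4}

A is real symmetric, so its spectrum consists of real eigenvalues. Expanding the characteristic polynomial of the displayed matrix gives
  det(λ I - A) = p(λ) = λ^4 + (-1)λ^3 + (-25)λ^2 + (37)λ + (60.0026).
Solving p(λ) = 0 yields eigenvalues ≈ -5, -1, 3, 4. (A is shown rounded to 4 decimals, so these recover the underlying integer eigenvalues to within that precision.)
Verification: the trace of A = 1 equals the sum of eigenvalues 1, and det(A) ≈ 60.0026 matches the eigenvalue product 60.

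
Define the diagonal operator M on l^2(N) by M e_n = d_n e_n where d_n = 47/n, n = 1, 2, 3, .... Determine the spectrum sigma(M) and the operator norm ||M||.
sigma(M) = {47/n : n ≥ 1} ∪ {0}; ||M|| = 47

A bounded diagonal operator on l^2 with diagonal entries d_n has spectrum equal to the closure of {d_n : n ≥ 1}: every d_n is an eigenvalue (with eigenvector e_n), so {d_n} ⊂ sigma(M); the spectrum is closed, so its closure is too; and for lambda not in the closure, (M - lambda I) has bounded inverse (the diagonal entries 1/(d_n - lambda) are bounded). For our sequence d_n = 47/n, n = 1, 2, 3, ...:
  - {d_n} = {47/n : n ≥ 1}; the only limit point is 0
  - closure = {47/n : n ≥ 1} ∪ {0}
For the norm: a diagonal operator has ||M|| = sup_n |d_n|. Here d_n = 47/n is positive and decreasing, so sup_n |d_n| = d_1 = 47. So ||M|| = 47.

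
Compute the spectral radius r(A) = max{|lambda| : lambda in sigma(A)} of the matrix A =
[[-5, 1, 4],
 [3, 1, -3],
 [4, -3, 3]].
r(A) = (2 + sqrt(176))/2 ≈ 7.6332

The eigenvalues of A are the roots of its characteristic polynomial. With M = A (coefficients from the trace, the sum of principal 2x2 minors, and det A):
  p(λ) = det(λ I - M) = λ^3 + λ^2 - 45λ + 43.
By the rational root theorem any rational root is an integer divisor of 43. Testing λ = 1: p(1) = 1 + 1 - 45 + 43 = 0, so λ = 1 is a root. Dividing out (λ - 1) leaves p(λ) = (λ - 1)(λ^2 + 2λ - 43). For λ^2 + 2λ - 43 the discriminant is 176. It is nonnegative but not a perfect square, so the roots are real and irrational: λ = (-2 ± sqrt(176))/2 ≈ 5.6332, -7.6332.
Thus the eigenvalues (to 4 decimals) are 5.6332 (modulus 5.6332); -7.6332 (modulus 7.6332); 1 (modulus 1). The spectral radius is the largest modulus: r(A) = (2 + sqrt(176))/2 ≈ 7.6332. (Cross-check: r(A) ≤ ||A||_2 ≈ 7.8758; equality holds whenever A is normal, though it can also hold for some non-normal A.)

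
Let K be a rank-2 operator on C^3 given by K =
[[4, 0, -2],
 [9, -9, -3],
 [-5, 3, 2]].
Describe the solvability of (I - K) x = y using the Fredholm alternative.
(I - K) is invertible (det(I - K) = -43 ≠ 0), so for every y in C^3 the equation (I - K) x = y has a unique solution.

K has rank 2 and factors as K = U V^T = u1 v1^T + u2 v2^T with u1 = (2, 3, -2), v1 = (3, -3, -1), u2 = (2, 0, -1), v2 = (-1, 3, 0) (multiplying out reproduces the displayed K). The nonzero eigenvalues of U V^T coincide with those of the 2 x 2 matrix G = V^T U = [[v1·u1, v1·u2], [v2·u1, v2·u2]] = [[-1, 7], [7, -2]], and by the Sylvester determinant identity det(I_3 - U V^T) = det(I_2 - V^T U) = det([[2, -7], [-7, 3]]) = (2)(3) - (-7)(-7) = -43. (Direct check: I - K =
[[-3, 0, 2],
 [-9, 10, 3],
 [5, -3, -1]]
has determinant -43.) The finite-dimensional Fredholm alternative says: either (I - K) is invertible, or ker(I - K) ≠ {0} and then range(I - K) = ker((I - K)^*)^⊥, with dim ker(I - K) = dim ker((I - K)^*). Since det(I - K) ≠ 0, 1 is not an eigenvalue of K and ker(I - K) = {0}, so we are in the first case: for every y there is a unique x = (I - K)^(-1) y. (Explicitly, by the Woodbury identity, (I - U V^T)^(-1) = I + U (I_2 - G)^(-1) V^T.)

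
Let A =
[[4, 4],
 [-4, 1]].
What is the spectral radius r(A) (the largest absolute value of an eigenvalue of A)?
r(A) = sqrt(20) ≈ 4.4721

The eigenvalues of A are the roots of its characteristic polynomial. With M = A (coefficients from the trace and determinant):
  p(λ) = det(λ I - M) = λ^2 - 5λ + 20.
For λ^2 - 5λ + 20 the discriminant is -55. It is negative, so the roots are the complex-conjugate pair λ = 5/2 ± (sqrt(55)/2) i ≈ 2.5 ± 3.7081i. For a conjugate pair the product of the roots equals the constant term, so |λ|^2 = 20 and |λ| = sqrt(20) ≈ 4.4721.
Thus the eigenvalues (to 4 decimals) are 2.5 ± 3.7081i (modulus 4.4721). The spectral radius is the largest modulus: r(A) = sqrt(20) ≈ 4.4721. (Cross-check: r(A) ≤ ||A||_2 ≈ 6.217; equality holds whenever A is normal, though it can also hold for some non-normal A.)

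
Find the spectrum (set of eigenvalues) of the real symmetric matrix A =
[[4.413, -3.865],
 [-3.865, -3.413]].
sigma(A) ≈ {-5, 6}

A is real symmetric, so its spectrum consists of real eigenvalues. Expanding the characteristic polynomial of the displayed matrix gives
  det(λ I - A) = p(λ) = λ^2 + (-1)λ + (-30).
Solving p(λ) = 0 yields eigenvalues ≈ -5, 6. (A is shown rounded to 4 decimals, so these recover the underlying integer eigenvalues to within that precision.)
Verification: the trace of A = 1 equals the sum of eigenvalues 1, and det(A) ≈ -29.9998 matches the eigenvalue product -30.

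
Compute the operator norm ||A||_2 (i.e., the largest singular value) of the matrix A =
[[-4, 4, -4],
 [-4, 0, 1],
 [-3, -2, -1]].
||A||_2 ≈ 7.4307 (= sqrt(largest eigenvalue of A^T A))

||A||_2 = sigma_max(A) = sqrt(lambda_max(A^T A)). Form the symmetric matrix M = A^T A =
[[41, -10, 15],
 [-10, 20, -14],
 [15, -14, 18]].
Its characteristic polynomial (trace, sum of principal 2x2 minors, determinant of M give the coefficients) is
  p(λ) = det(λ I - M) = λ^3 - 79λ^2 + 1397λ - 4624.
No integer candidate from the rational root theorem (±divisors of 4624) is a root, so the roots are irrational. The cubic discriminant is Δ = 763587397 > 0, so there are three distinct real roots. p(4) = -236 and p(5) = 511 have opposite signs, so a root lies in (4, 5); Newton's method refines it to λ ≈ 4.2975. p(19) = 259 and p(20) = -284 have opposite signs, so a root lies in (19, 20); Newton's method refines it to λ ≈ 19.4864. p(55) = -389 and p(56) = 1480 have opposite signs, so a root lies in (55, 56); Newton's method refines it to λ ≈ 55.216. Check (Vieta): the three roots sum to 79, matching tr M = 79.
So the eigenvalues of A^T A are ≈ 4.2975, 19.4864, 55.216 (all ≥ 0, as they must be for A^T A). The largest is λ_max ≈ 55.216, hence ||A||_2 = sqrt(λ_max) ≈ 7.4307.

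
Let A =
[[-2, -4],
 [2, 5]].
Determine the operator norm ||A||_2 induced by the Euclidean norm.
||A||_2 = sqrt((49 + sqrt(2385))/2) ≈ 6.9942 (= sqrt(largest eigenvalue of A^T A))

||A||_2 = sigma_max(A) = sqrt(lambda_max(A^T A)). Form the symmetric matrix M = A^T A =
[[8, 18],
 [18, 41]].
Its characteristic polynomial (trace, determinant of M give the coefficients) is
  p(λ) = det(λ I - M) = λ^2 - 49λ + 4.
For λ^2 - 49λ + 4 the discriminant is 2385. It is nonnegative but not a perfect square, so the roots are real and irrational: λ = (49 ± sqrt(2385))/2 ≈ 48.9182, 0.0818.
So the eigenvalues of A^T A are ≈ 0.0818, 48.9182 (all ≥ 0, as they must be for A^T A). The largest is λ_max = (49 + sqrt(2385))/2 ≈ 48.9182, hence ||A||_2 = sqrt(λ_max) = sqrt((49 + sqrt(2385))/2) ≈ 6.9942.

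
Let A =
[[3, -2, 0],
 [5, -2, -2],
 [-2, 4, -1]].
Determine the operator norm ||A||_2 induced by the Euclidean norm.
||A||_2 ≈ 7.5364 (= sqrt(largest eigenvalue of A^T A))

||A||_2 = sigma_max(A) = sqrt(lambda_max(A^T A)). Form the symmetric matrix M = A^T A =
[[38, -24, -8],
 [-24, 24, 0],
 [-8, 0, 5]].
Its characteristic polynomial (trace, sum of principal 2x2 minors, determinant of M give the coefficients) is
  p(λ) = det(λ I - M) = λ^3 - 67λ^2 + 582λ - 144.
No integer candidate from the rational root theorem (±divisors of 144) is a root, so the roots are irrational. The cubic discriminant is Δ = 659255652 > 0, so there are three distinct real roots. p(0) = -144 and p(1) = 372 have opposite signs, so a root lies in (0, 1); Newton's method refines it to λ ≈ 0.2549. p(9) = 396 and p(10) = -24 have opposite signs, so a root lies in (9, 10); Newton's method refines it to λ ≈ 9.9474. p(56) = -2048 and p(57) = 540 have opposite signs, so a root lies in (56, 57); Newton's method refines it to λ ≈ 56.7978. Check (Vieta): the three roots sum to 67, matching tr M = 67.
So the eigenvalues of A^T A are ≈ 0.2549, 9.9474, 56.7978 (all ≥ 0, as they must be for A^T A). The largest is λ_max ≈ 56.7978, hence ||A||_2 = sqrt(λ_max) ≈ 7.5364.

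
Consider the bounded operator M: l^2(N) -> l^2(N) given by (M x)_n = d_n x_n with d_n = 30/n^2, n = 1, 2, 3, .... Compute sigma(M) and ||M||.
sigma(M) = {30/n^2 : n ≥ 1} ∪ {0}; ||M|| = 30

A bounded diagonal operator on l^2 with diagonal entries d_n has spectrum equal to the closure of {d_n : n ≥ 1}: every d_n is an eigenvalue (with eigenvector e_n), so {d_n} ⊂ sigma(M); the spectrum is closed, so its closure is too; and for lambda not in the closure, (M - lambda I) has bounded inverse (the diagonal entries 1/(d_n - lambda) are bounded). For our sequence d_n = 30/n^2, n = 1, 2, 3, ...:
  - {d_n} = {30/n^2 : n ≥ 1}; the only limit point is 0
  - closure = {30/n^2 : n ≥ 1} ∪ {0}
For the norm: a diagonal operator has ||M|| = sup_n |d_n|. Here d_n = 30/n^2 is positive and decreasing, so sup_n |d_n| = d_1 = 30. So ||M|| = 30.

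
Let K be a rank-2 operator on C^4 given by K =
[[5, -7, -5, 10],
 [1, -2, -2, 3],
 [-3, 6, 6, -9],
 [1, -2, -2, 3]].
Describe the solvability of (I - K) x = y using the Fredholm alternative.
(I - K) is invertible (det(I - K) = 6 ≠ 0), so for every y in C^4 the equation (I - K) x = y has a unique solution.

K has rank 2 and factors as K = U V^T = u1 v1^T + u2 v2^T with u1 = (1, 0, 0, 0), v1 = (2, -1, 1, 1), u2 = (-3, -1, 3, -1), v2 = (-1, 2, 2, -3) (multiplying out reproduces the displayed K). The nonzero eigenvalues of U V^T coincide with those of the 2 x 2 matrix G = V^T U = [[v1·u1, v1·u2], [v2·u1, v2·u2]] = [[2, -3], [-1, 10]], and by the Sylvester determinant identity det(I_4 - U V^T) = det(I_2 - V^T U) = det([[-1, 3], [1, -9]]) = (-1)(-9) - (3)(1) = 6. (Direct check: I - K =
[[-4, 7, 5, -10],
 [-1, 3, 2, -3],
 [3, -6, -5, 9],
 [-1, 2, 2, -2]]
has determinant 6.) The finite-dimensional Fredholm alternative says: either (I - K) is invertible, or ker(I - K) ≠ {0} and then range(I - K) = ker((I - K)^*)^⊥, with dim ker(I - K) = dim ker((I - K)^*). Since det(I - K) ≠ 0, 1 is not an eigenvalue of K and ker(I - K) = {0}, so we are in the first case: for every y there is a unique x = (I - K)^(-1) y. (Explicitly, by the Woodbury identity, (I - U V^T)^(-1) = I + U (I_2 - G)^(-1) V^T.)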